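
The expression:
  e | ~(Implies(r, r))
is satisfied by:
  {e: True}


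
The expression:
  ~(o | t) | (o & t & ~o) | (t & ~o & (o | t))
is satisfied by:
  {o: False}


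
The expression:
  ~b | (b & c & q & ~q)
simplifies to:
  ~b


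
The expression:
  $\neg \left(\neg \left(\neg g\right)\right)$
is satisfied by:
  {g: False}


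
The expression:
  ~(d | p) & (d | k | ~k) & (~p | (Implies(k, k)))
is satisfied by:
  {d: False, p: False}


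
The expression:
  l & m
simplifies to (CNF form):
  l & m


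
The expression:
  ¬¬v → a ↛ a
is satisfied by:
  {v: False}


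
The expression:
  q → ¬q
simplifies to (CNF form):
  ¬q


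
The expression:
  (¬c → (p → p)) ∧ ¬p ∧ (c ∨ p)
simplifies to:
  c ∧ ¬p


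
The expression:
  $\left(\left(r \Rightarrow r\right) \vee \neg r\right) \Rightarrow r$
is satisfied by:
  {r: True}


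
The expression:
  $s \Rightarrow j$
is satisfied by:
  {j: True, s: False}
  {s: False, j: False}
  {s: True, j: True}


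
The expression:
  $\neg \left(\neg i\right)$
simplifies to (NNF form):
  $i$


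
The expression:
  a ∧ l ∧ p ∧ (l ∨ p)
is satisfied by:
  {a: True, p: True, l: True}


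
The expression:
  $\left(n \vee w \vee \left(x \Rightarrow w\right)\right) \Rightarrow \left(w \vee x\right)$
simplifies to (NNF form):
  $w \vee x$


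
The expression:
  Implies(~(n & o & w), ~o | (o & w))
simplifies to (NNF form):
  w | ~o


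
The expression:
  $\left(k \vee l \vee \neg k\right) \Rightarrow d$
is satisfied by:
  {d: True}


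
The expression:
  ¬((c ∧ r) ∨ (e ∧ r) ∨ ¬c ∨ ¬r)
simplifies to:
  False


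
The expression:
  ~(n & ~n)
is always true.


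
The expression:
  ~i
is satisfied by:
  {i: False}


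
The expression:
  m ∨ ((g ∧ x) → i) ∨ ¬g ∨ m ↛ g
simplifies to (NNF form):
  i ∨ m ∨ ¬g ∨ ¬x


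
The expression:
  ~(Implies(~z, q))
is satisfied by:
  {q: False, z: False}


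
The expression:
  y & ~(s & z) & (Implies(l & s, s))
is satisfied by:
  {y: True, s: False, z: False}
  {z: True, y: True, s: False}
  {s: True, y: True, z: False}


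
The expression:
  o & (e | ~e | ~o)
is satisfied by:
  {o: True}


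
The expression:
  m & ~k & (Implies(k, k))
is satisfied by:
  {m: True, k: False}


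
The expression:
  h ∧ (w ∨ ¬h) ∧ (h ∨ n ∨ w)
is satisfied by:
  {h: True, w: True}


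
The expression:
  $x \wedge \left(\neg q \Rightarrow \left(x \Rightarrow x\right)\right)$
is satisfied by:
  {x: True}


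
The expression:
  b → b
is always true.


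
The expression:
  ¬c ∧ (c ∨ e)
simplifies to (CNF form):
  e ∧ ¬c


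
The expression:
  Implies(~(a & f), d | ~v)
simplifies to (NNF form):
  d | ~v | (a & f)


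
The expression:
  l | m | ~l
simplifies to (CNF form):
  True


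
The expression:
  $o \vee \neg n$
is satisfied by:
  {o: True, n: False}
  {n: False, o: False}
  {n: True, o: True}


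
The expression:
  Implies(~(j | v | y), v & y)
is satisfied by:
  {y: True, v: True, j: True}
  {y: True, v: True, j: False}
  {y: True, j: True, v: False}
  {y: True, j: False, v: False}
  {v: True, j: True, y: False}
  {v: True, j: False, y: False}
  {j: True, v: False, y: False}


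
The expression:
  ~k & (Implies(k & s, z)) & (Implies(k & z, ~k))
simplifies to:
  ~k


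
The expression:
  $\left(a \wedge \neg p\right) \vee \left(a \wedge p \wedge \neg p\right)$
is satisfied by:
  {a: True, p: False}


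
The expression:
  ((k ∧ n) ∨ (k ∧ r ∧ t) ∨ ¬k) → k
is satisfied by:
  {k: True}


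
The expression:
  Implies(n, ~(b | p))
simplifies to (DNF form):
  ~n | (~b & ~p)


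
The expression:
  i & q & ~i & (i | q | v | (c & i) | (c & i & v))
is never true.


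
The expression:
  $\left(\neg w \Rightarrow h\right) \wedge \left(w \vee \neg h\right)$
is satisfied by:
  {w: True}


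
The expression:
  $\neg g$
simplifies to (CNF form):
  $\neg g$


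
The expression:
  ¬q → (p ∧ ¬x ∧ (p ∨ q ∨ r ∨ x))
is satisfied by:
  {q: True, p: True, x: False}
  {q: True, p: False, x: False}
  {x: True, q: True, p: True}
  {x: True, q: True, p: False}
  {p: True, x: False, q: False}


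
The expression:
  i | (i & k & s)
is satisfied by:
  {i: True}


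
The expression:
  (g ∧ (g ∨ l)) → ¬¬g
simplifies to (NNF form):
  True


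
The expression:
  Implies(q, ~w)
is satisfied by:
  {w: False, q: False}
  {q: True, w: False}
  {w: True, q: False}


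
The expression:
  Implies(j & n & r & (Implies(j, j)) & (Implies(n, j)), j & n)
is always true.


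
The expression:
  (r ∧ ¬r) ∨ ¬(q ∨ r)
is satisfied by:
  {q: False, r: False}


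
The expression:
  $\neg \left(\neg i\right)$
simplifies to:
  $i$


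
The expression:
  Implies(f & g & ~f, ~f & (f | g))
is always true.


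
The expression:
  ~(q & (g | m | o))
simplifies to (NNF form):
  ~q | (~g & ~m & ~o)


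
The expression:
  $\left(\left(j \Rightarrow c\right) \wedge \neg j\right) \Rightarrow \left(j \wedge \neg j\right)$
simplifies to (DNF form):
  $j$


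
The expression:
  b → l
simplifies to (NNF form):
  l ∨ ¬b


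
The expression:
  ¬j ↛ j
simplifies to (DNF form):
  ¬j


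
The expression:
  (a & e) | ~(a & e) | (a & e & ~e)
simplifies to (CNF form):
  True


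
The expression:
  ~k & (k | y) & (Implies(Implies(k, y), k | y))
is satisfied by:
  {y: True, k: False}


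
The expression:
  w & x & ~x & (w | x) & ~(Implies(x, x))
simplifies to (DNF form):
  False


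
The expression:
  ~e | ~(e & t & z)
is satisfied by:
  {e: False, t: False, z: False}
  {z: True, e: False, t: False}
  {t: True, e: False, z: False}
  {z: True, t: True, e: False}
  {e: True, z: False, t: False}
  {z: True, e: True, t: False}
  {t: True, e: True, z: False}


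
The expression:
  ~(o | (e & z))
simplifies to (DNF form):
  (~e & ~o) | (~o & ~z)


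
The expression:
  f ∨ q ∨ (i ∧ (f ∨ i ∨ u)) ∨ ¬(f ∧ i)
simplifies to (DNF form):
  True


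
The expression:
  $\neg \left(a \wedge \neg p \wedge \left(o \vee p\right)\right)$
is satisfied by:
  {p: True, o: False, a: False}
  {p: False, o: False, a: False}
  {a: True, p: True, o: False}
  {a: True, p: False, o: False}
  {o: True, p: True, a: False}
  {o: True, p: False, a: False}
  {o: True, a: True, p: True}


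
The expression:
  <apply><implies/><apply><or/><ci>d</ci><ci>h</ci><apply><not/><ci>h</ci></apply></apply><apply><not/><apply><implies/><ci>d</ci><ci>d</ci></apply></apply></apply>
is never true.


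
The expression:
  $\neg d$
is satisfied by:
  {d: False}


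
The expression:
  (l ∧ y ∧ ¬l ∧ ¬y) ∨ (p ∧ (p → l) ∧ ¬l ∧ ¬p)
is never true.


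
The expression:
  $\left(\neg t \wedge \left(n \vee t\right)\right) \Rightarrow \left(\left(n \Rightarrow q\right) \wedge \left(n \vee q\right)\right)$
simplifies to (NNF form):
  $q \vee t \vee \neg n$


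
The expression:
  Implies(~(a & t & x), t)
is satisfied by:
  {t: True}


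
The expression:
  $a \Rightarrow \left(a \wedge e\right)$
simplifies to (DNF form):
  $e \vee \neg a$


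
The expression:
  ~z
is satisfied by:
  {z: False}


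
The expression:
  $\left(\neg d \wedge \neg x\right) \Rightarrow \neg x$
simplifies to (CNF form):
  $\text{True}$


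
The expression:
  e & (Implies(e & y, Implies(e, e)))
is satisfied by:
  {e: True}


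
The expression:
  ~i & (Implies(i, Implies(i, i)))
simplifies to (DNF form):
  ~i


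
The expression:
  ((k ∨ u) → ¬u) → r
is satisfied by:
  {r: True, u: True}
  {r: True, u: False}
  {u: True, r: False}


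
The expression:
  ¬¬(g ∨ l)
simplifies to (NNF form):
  g ∨ l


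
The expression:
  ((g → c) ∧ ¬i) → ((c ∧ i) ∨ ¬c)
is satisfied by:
  {i: True, c: False}
  {c: False, i: False}
  {c: True, i: True}


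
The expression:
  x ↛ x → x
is always true.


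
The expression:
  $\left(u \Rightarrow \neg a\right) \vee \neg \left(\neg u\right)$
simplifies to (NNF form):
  $\text{True}$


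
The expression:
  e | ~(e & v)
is always true.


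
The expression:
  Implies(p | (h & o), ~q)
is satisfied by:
  {h: False, o: False, q: False, p: False}
  {o: True, p: False, h: False, q: False}
  {h: True, p: False, o: False, q: False}
  {o: True, h: True, p: False, q: False}
  {p: True, h: False, o: False, q: False}
  {p: True, o: True, h: False, q: False}
  {p: True, h: True, o: False, q: False}
  {p: True, o: True, h: True, q: False}
  {q: True, p: False, h: False, o: False}
  {q: True, o: True, p: False, h: False}
  {q: True, h: True, p: False, o: False}


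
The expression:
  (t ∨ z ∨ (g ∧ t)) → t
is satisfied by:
  {t: True, z: False}
  {z: False, t: False}
  {z: True, t: True}


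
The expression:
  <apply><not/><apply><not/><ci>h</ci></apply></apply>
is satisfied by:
  {h: True}


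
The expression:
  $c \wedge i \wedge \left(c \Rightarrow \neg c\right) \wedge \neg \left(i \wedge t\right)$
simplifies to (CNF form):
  $\text{False}$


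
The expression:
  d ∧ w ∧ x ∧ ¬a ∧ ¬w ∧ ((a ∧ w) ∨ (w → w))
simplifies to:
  False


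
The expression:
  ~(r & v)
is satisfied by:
  {v: False, r: False}
  {r: True, v: False}
  {v: True, r: False}


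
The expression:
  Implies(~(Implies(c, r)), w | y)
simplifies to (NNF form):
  r | w | y | ~c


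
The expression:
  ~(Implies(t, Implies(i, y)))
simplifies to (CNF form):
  i & t & ~y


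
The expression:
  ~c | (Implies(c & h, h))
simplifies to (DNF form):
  True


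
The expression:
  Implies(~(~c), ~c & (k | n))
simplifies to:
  ~c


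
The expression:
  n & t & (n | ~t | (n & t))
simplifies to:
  n & t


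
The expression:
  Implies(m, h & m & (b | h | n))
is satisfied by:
  {h: True, m: False}
  {m: False, h: False}
  {m: True, h: True}


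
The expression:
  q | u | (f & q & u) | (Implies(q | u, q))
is always true.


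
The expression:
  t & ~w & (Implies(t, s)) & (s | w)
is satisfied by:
  {t: True, s: True, w: False}


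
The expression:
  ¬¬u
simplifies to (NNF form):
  u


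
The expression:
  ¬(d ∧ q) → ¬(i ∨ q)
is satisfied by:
  {d: True, i: False, q: False}
  {d: False, i: False, q: False}
  {q: True, d: True, i: False}
  {i: True, q: True, d: True}


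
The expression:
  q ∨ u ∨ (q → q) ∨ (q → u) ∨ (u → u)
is always true.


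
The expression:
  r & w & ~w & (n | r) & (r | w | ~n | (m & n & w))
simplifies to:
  False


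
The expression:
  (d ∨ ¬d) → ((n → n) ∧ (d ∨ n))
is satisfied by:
  {n: True, d: True}
  {n: True, d: False}
  {d: True, n: False}


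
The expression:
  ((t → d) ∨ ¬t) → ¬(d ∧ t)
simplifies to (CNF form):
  ¬d ∨ ¬t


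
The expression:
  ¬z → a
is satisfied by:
  {a: True, z: True}
  {a: True, z: False}
  {z: True, a: False}


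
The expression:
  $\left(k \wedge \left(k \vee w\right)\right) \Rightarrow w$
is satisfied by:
  {w: True, k: False}
  {k: False, w: False}
  {k: True, w: True}


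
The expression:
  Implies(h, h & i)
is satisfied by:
  {i: True, h: False}
  {h: False, i: False}
  {h: True, i: True}


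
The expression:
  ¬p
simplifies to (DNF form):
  ¬p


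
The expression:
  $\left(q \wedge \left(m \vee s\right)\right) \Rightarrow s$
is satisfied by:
  {s: True, m: False, q: False}
  {m: False, q: False, s: False}
  {s: True, q: True, m: False}
  {q: True, m: False, s: False}
  {s: True, m: True, q: False}
  {m: True, s: False, q: False}
  {s: True, q: True, m: True}


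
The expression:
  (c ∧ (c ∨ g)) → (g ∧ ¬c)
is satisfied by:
  {c: False}


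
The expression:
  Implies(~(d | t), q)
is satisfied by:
  {t: True, d: True, q: True}
  {t: True, d: True, q: False}
  {t: True, q: True, d: False}
  {t: True, q: False, d: False}
  {d: True, q: True, t: False}
  {d: True, q: False, t: False}
  {q: True, d: False, t: False}


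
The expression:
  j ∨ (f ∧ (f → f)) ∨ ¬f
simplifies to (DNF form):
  True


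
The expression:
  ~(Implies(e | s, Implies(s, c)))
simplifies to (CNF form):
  s & ~c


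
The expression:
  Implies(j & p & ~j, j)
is always true.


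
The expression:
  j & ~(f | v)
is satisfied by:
  {j: True, v: False, f: False}


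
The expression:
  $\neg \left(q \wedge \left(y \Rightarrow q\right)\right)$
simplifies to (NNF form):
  $\neg q$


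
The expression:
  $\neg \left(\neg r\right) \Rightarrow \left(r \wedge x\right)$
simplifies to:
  $x \vee \neg r$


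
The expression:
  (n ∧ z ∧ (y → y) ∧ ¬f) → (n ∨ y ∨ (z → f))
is always true.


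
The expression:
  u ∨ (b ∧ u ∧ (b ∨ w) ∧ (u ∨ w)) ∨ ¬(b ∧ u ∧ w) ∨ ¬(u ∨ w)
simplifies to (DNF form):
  True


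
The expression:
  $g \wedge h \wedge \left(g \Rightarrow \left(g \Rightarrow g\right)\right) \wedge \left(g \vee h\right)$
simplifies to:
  $g \wedge h$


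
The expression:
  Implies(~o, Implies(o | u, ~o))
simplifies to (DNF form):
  True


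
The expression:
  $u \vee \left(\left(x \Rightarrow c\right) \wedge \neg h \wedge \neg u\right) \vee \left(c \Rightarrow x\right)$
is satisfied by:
  {x: True, u: True, h: False, c: False}
  {x: True, h: False, c: False, u: False}
  {u: True, h: False, c: False, x: False}
  {u: False, h: False, c: False, x: False}
  {x: True, c: True, u: True, h: False}
  {x: True, c: True, u: False, h: False}
  {c: True, u: True, x: False, h: False}
  {c: True, x: False, h: False, u: False}
  {u: True, x: True, h: True, c: False}
  {x: True, h: True, u: False, c: False}
  {u: True, h: True, x: False, c: False}
  {h: True, x: False, c: False, u: False}
  {x: True, c: True, h: True, u: True}
  {x: True, c: True, h: True, u: False}
  {c: True, h: True, u: True, x: False}


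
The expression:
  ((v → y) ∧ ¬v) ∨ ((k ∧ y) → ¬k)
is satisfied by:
  {k: False, y: False, v: False}
  {v: True, k: False, y: False}
  {y: True, k: False, v: False}
  {v: True, y: True, k: False}
  {k: True, v: False, y: False}
  {v: True, k: True, y: False}
  {y: True, k: True, v: False}


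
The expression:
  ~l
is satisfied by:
  {l: False}


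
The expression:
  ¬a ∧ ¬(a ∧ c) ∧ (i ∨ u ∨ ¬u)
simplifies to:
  ¬a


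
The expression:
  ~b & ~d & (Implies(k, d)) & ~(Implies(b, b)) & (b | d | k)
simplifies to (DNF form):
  False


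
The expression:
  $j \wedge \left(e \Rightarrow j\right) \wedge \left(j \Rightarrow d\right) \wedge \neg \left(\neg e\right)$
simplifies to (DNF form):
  $d \wedge e \wedge j$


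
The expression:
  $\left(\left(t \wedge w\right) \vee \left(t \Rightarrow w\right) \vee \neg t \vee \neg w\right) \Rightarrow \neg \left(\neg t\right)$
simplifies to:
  $t$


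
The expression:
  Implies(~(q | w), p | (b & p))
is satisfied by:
  {p: True, q: True, w: True}
  {p: True, q: True, w: False}
  {p: True, w: True, q: False}
  {p: True, w: False, q: False}
  {q: True, w: True, p: False}
  {q: True, w: False, p: False}
  {w: True, q: False, p: False}


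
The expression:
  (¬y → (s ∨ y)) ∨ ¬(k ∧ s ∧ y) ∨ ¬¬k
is always true.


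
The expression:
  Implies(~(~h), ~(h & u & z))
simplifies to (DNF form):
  ~h | ~u | ~z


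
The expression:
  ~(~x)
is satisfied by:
  {x: True}


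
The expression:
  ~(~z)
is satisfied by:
  {z: True}


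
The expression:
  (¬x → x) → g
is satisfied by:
  {g: True, x: False}
  {x: False, g: False}
  {x: True, g: True}


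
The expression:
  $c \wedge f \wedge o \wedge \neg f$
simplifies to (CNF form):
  $\text{False}$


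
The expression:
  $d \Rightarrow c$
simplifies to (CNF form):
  $c \vee \neg d$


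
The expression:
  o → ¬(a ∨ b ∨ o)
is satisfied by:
  {o: False}


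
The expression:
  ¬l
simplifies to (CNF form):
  ¬l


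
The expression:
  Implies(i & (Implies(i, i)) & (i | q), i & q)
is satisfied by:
  {q: True, i: False}
  {i: False, q: False}
  {i: True, q: True}


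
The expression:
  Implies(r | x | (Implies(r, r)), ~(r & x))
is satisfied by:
  {x: False, r: False}
  {r: True, x: False}
  {x: True, r: False}


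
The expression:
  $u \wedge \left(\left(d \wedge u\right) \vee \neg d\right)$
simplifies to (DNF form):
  $u$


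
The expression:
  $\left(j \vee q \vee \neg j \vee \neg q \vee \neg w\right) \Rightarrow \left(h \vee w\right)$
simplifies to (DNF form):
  $h \vee w$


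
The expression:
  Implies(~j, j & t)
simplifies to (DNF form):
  j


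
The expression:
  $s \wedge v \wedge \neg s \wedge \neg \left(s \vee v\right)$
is never true.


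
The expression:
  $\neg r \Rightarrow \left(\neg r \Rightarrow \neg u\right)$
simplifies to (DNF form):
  $r \vee \neg u$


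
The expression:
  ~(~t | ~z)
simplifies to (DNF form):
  t & z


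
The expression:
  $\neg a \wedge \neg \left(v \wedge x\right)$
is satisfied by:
  {v: False, a: False, x: False}
  {x: True, v: False, a: False}
  {v: True, x: False, a: False}


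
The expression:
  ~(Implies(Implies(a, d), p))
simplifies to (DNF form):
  (d & ~p) | (~a & ~p)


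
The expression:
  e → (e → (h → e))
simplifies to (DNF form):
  True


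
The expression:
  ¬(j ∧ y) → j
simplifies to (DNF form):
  j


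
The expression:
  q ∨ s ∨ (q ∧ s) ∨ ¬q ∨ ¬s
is always true.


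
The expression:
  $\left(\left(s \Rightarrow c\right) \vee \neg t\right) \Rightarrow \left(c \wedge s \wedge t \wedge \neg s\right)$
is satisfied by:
  {t: True, s: True, c: False}


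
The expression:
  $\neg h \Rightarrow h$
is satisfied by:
  {h: True}


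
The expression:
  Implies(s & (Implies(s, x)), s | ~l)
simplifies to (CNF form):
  True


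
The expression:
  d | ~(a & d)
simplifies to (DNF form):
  True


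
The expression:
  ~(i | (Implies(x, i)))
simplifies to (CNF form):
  x & ~i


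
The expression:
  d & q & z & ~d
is never true.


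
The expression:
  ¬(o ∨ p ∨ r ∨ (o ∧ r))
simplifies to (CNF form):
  ¬o ∧ ¬p ∧ ¬r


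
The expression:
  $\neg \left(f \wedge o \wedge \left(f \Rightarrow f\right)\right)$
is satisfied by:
  {o: False, f: False}
  {f: True, o: False}
  {o: True, f: False}


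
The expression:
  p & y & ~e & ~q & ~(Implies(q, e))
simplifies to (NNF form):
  False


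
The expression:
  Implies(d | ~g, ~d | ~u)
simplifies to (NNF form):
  ~d | ~u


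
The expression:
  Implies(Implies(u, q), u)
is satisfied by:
  {u: True}


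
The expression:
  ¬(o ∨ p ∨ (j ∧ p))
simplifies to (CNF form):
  ¬o ∧ ¬p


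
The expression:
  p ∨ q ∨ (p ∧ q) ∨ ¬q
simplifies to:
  True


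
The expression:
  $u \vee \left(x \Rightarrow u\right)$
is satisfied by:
  {u: True, x: False}
  {x: False, u: False}
  {x: True, u: True}


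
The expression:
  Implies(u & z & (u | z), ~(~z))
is always true.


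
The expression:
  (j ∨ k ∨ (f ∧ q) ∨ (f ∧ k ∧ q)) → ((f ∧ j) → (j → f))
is always true.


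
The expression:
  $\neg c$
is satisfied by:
  {c: False}


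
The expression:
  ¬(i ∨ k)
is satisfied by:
  {i: False, k: False}


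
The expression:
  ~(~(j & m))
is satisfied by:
  {m: True, j: True}


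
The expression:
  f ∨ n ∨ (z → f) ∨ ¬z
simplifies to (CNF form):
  f ∨ n ∨ ¬z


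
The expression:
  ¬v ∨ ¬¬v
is always true.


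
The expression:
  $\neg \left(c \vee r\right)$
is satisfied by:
  {r: False, c: False}


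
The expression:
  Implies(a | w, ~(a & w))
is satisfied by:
  {w: False, a: False}
  {a: True, w: False}
  {w: True, a: False}


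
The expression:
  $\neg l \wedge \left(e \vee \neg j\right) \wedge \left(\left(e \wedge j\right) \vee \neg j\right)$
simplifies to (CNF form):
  $\neg l \wedge \left(e \vee \neg j\right)$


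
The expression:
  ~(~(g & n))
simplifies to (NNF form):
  g & n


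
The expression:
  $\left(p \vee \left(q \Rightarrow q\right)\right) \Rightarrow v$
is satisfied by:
  {v: True}


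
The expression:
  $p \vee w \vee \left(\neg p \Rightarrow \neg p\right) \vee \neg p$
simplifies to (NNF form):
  $\text{True}$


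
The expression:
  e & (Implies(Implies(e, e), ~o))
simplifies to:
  e & ~o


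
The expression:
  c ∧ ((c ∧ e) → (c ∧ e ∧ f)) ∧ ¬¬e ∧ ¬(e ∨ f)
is never true.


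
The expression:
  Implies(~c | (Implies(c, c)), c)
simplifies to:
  c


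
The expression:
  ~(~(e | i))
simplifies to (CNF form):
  e | i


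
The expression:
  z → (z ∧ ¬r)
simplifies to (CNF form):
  ¬r ∨ ¬z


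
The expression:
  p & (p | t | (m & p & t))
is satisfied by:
  {p: True}


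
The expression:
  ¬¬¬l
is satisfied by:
  {l: False}


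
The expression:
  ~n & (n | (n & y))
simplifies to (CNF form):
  False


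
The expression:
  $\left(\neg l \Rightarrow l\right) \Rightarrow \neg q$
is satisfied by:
  {l: False, q: False}
  {q: True, l: False}
  {l: True, q: False}


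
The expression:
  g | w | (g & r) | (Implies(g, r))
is always true.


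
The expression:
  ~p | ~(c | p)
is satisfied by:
  {p: False}


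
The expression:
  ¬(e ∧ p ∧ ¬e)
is always true.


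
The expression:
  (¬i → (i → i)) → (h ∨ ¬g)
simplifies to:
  h ∨ ¬g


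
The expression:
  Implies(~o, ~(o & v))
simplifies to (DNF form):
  True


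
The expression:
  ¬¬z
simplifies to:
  z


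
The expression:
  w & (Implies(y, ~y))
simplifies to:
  w & ~y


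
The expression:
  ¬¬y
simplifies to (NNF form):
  y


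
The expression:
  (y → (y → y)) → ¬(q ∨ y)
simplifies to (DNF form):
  ¬q ∧ ¬y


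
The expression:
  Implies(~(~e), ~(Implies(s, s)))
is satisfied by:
  {e: False}


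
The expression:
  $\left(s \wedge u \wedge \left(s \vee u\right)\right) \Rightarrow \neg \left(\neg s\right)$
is always true.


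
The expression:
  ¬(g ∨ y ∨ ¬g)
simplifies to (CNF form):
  False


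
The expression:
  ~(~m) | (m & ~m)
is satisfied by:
  {m: True}


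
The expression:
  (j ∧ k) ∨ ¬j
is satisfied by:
  {k: True, j: False}
  {j: False, k: False}
  {j: True, k: True}


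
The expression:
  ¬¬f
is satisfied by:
  {f: True}


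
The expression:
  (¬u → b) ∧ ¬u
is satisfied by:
  {b: True, u: False}


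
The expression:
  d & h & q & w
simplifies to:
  d & h & q & w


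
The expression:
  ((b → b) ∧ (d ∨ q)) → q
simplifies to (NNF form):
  q ∨ ¬d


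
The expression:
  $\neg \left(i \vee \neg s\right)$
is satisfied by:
  {s: True, i: False}


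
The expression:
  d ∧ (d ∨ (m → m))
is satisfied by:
  {d: True}


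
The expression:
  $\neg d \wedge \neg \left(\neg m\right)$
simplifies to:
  $m \wedge \neg d$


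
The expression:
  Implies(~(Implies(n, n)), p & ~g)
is always true.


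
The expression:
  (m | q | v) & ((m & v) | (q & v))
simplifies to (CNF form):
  v & (m | q)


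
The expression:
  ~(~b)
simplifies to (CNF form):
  b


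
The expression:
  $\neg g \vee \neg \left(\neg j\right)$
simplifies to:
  $j \vee \neg g$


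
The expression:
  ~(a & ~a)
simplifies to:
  True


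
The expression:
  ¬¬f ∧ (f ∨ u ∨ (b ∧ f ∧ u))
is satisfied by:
  {f: True}


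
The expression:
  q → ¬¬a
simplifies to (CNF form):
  a ∨ ¬q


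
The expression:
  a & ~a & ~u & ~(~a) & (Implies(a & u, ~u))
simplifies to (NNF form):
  False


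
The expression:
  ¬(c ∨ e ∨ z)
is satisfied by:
  {e: False, z: False, c: False}


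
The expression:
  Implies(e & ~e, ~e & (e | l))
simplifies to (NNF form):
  True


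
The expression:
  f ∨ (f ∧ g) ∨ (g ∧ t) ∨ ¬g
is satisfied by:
  {t: True, f: True, g: False}
  {t: True, f: False, g: False}
  {f: True, t: False, g: False}
  {t: False, f: False, g: False}
  {g: True, t: True, f: True}
  {g: True, t: True, f: False}
  {g: True, f: True, t: False}


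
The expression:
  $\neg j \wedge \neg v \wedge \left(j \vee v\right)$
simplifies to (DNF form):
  $\text{False}$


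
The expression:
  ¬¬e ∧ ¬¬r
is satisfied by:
  {r: True, e: True}


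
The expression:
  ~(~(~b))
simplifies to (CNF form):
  ~b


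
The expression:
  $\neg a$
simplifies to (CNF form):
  $\neg a$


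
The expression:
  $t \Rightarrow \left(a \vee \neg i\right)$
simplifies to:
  $a \vee \neg i \vee \neg t$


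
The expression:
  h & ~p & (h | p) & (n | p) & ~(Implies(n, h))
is never true.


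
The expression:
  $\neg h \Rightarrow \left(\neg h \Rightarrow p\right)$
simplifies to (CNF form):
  $h \vee p$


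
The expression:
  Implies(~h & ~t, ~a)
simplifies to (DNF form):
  h | t | ~a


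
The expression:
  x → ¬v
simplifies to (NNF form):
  ¬v ∨ ¬x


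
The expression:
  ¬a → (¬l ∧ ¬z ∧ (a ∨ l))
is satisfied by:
  {a: True}


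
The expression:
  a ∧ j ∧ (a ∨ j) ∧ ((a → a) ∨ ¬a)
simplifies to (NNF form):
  a ∧ j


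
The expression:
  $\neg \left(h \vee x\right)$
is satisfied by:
  {x: False, h: False}


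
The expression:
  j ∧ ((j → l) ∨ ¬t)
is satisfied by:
  {l: True, j: True, t: False}
  {j: True, t: False, l: False}
  {l: True, t: True, j: True}


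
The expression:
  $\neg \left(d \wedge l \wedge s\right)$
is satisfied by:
  {l: False, d: False, s: False}
  {s: True, l: False, d: False}
  {d: True, l: False, s: False}
  {s: True, d: True, l: False}
  {l: True, s: False, d: False}
  {s: True, l: True, d: False}
  {d: True, l: True, s: False}


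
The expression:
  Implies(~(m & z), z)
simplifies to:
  z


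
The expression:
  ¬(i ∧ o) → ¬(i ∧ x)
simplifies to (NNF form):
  o ∨ ¬i ∨ ¬x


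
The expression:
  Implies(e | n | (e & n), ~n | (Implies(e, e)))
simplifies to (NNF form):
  True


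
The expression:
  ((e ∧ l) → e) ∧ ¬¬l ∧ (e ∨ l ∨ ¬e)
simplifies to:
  l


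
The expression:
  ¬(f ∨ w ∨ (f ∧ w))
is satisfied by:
  {w: False, f: False}


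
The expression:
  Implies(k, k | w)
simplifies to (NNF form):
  True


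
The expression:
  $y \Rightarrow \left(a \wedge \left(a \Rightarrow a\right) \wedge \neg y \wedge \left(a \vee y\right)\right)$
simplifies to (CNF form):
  $\neg y$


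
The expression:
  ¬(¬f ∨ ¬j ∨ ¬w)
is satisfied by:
  {j: True, w: True, f: True}


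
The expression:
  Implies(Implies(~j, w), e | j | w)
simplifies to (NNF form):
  True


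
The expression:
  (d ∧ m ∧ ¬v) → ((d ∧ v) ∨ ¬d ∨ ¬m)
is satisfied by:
  {v: True, m: False, d: False}
  {m: False, d: False, v: False}
  {d: True, v: True, m: False}
  {d: True, m: False, v: False}
  {v: True, m: True, d: False}
  {m: True, v: False, d: False}
  {d: True, m: True, v: True}


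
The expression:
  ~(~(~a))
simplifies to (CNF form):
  ~a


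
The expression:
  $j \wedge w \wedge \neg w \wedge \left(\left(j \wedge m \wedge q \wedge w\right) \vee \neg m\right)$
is never true.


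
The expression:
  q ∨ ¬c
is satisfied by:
  {q: True, c: False}
  {c: False, q: False}
  {c: True, q: True}


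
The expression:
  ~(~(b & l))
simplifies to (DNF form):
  b & l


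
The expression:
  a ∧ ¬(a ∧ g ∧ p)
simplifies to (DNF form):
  (a ∧ ¬g) ∨ (a ∧ ¬p)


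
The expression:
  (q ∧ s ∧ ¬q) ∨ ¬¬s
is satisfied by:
  {s: True}


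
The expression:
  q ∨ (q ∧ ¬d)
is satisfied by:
  {q: True}


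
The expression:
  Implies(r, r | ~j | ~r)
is always true.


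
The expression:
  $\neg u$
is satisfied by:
  {u: False}


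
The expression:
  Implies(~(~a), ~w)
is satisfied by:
  {w: False, a: False}
  {a: True, w: False}
  {w: True, a: False}


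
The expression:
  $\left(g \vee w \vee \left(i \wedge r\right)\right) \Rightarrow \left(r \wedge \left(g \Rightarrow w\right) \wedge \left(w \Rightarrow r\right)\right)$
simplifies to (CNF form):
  $\left(r \vee \neg g\right) \wedge \left(r \vee \neg w\right) \wedge \left(w \vee \neg g\right) \wedge \left(w \vee \neg w\right)$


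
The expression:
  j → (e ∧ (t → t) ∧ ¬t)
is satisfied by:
  {e: True, j: False, t: False}
  {e: False, j: False, t: False}
  {t: True, e: True, j: False}
  {t: True, e: False, j: False}
  {j: True, e: True, t: False}


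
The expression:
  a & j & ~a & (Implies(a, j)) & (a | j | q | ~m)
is never true.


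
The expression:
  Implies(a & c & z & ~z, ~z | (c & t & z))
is always true.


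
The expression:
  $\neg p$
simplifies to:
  $\neg p$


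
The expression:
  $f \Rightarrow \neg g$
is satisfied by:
  {g: False, f: False}
  {f: True, g: False}
  {g: True, f: False}


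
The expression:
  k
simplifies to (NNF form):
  k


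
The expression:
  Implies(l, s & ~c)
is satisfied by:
  {s: True, l: False, c: False}
  {s: False, l: False, c: False}
  {c: True, s: True, l: False}
  {c: True, s: False, l: False}
  {l: True, s: True, c: False}


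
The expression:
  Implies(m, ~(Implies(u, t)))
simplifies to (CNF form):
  (u | ~m) & (~m | ~t)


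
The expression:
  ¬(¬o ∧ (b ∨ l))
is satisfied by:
  {o: True, b: False, l: False}
  {o: True, l: True, b: False}
  {o: True, b: True, l: False}
  {o: True, l: True, b: True}
  {l: False, b: False, o: False}


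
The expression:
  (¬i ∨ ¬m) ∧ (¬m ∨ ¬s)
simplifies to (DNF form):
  (¬i ∧ ¬s) ∨ ¬m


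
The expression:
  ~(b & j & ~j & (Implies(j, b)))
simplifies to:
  True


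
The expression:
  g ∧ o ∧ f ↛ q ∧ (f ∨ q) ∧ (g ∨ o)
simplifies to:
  f ∧ g ∧ o ∧ ¬q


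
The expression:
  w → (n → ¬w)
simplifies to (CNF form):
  ¬n ∨ ¬w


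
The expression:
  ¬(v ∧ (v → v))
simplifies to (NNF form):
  ¬v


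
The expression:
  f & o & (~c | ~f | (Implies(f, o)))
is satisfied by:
  {f: True, o: True}


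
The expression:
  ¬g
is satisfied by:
  {g: False}


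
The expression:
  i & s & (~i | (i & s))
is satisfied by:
  {i: True, s: True}


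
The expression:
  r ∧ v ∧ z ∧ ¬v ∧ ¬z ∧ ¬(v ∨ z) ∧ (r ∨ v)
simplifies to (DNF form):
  False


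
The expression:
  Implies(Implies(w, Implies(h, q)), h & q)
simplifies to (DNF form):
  (h & q) | (h & w)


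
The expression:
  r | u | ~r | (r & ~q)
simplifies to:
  True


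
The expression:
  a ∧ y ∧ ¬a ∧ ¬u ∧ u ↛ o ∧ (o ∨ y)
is never true.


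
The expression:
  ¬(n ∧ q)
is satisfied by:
  {q: False, n: False}
  {n: True, q: False}
  {q: True, n: False}


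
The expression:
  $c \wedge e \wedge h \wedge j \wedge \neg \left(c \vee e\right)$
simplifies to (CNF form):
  $\text{False}$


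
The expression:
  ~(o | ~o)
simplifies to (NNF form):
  False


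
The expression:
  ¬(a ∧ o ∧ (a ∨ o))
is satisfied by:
  {o: False, a: False}
  {a: True, o: False}
  {o: True, a: False}


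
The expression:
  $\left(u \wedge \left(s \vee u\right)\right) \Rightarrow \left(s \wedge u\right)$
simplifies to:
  $s \vee \neg u$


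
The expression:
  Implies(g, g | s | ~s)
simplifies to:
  True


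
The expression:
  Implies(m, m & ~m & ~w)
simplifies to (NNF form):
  ~m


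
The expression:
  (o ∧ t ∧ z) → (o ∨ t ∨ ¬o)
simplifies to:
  True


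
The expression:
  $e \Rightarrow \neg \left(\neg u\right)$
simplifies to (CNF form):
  $u \vee \neg e$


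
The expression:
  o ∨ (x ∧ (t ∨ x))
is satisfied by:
  {x: True, o: True}
  {x: True, o: False}
  {o: True, x: False}


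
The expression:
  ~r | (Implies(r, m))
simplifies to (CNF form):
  m | ~r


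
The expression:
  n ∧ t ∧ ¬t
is never true.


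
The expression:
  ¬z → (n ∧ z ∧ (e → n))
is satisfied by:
  {z: True}


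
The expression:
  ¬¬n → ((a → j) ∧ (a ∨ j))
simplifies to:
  j ∨ ¬n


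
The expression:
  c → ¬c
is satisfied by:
  {c: False}


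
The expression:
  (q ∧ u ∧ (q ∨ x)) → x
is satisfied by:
  {x: True, u: False, q: False}
  {u: False, q: False, x: False}
  {x: True, q: True, u: False}
  {q: True, u: False, x: False}
  {x: True, u: True, q: False}
  {u: True, x: False, q: False}
  {x: True, q: True, u: True}


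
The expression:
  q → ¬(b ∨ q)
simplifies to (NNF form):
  ¬q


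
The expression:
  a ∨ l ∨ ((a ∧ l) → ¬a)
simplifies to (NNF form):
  True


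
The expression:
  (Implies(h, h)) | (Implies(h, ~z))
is always true.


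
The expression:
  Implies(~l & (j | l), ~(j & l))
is always true.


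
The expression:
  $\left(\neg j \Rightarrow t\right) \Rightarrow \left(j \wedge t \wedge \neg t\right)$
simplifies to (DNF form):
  $\neg j \wedge \neg t$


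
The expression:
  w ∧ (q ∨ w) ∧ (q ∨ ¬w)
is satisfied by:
  {w: True, q: True}


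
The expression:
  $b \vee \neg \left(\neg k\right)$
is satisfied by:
  {b: True, k: True}
  {b: True, k: False}
  {k: True, b: False}


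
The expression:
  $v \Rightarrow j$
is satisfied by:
  {j: True, v: False}
  {v: False, j: False}
  {v: True, j: True}


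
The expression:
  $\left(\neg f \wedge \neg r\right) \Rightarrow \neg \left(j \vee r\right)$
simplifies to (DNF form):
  $f \vee r \vee \neg j$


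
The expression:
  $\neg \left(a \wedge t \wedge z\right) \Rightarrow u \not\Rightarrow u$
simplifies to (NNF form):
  $a \wedge t \wedge z$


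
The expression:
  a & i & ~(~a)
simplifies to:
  a & i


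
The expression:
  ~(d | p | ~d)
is never true.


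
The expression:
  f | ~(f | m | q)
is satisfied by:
  {f: True, m: False, q: False}
  {q: True, f: True, m: False}
  {f: True, m: True, q: False}
  {q: True, f: True, m: True}
  {q: False, m: False, f: False}


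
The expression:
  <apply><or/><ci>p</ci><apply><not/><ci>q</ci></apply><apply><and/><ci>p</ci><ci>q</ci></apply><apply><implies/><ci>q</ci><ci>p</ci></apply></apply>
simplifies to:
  <apply><or/><ci>p</ci><apply><not/><ci>q</ci></apply></apply>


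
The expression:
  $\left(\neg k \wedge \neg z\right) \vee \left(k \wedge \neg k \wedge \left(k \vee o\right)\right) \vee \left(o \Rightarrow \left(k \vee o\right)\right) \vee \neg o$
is always true.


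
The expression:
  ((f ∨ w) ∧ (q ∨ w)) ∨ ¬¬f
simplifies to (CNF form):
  f ∨ w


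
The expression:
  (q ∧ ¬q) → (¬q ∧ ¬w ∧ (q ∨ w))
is always true.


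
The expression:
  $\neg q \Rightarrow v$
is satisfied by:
  {q: True, v: True}
  {q: True, v: False}
  {v: True, q: False}


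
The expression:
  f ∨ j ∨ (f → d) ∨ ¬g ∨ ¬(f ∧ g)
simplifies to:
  True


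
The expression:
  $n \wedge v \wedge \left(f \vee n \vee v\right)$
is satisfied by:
  {n: True, v: True}


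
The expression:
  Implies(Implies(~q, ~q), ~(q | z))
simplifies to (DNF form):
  ~q & ~z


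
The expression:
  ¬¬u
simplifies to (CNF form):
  u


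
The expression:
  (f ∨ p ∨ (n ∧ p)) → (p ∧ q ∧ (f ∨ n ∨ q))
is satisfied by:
  {q: True, p: False, f: False}
  {q: False, p: False, f: False}
  {p: True, q: True, f: False}
  {f: True, p: True, q: True}


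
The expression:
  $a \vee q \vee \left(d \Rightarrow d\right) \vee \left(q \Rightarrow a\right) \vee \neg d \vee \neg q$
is always true.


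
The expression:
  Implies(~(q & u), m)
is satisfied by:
  {q: True, m: True, u: True}
  {q: True, m: True, u: False}
  {m: True, u: True, q: False}
  {m: True, u: False, q: False}
  {q: True, u: True, m: False}


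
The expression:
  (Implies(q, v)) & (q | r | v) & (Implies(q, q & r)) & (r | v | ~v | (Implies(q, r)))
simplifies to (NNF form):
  (r & v) | (r & ~q) | (v & ~q)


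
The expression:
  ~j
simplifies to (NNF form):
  ~j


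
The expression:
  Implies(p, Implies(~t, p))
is always true.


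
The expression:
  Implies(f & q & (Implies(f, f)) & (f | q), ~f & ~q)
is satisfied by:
  {q: False, f: False}
  {f: True, q: False}
  {q: True, f: False}


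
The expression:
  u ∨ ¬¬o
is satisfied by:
  {o: True, u: True}
  {o: True, u: False}
  {u: True, o: False}


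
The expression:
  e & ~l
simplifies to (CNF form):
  e & ~l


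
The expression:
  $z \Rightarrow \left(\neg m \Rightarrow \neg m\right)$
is always true.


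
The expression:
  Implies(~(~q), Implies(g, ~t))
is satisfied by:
  {g: False, t: False, q: False}
  {q: True, g: False, t: False}
  {t: True, g: False, q: False}
  {q: True, t: True, g: False}
  {g: True, q: False, t: False}
  {q: True, g: True, t: False}
  {t: True, g: True, q: False}


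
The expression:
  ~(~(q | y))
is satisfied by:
  {y: True, q: True}
  {y: True, q: False}
  {q: True, y: False}


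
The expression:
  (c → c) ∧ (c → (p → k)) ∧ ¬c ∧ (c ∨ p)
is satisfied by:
  {p: True, c: False}


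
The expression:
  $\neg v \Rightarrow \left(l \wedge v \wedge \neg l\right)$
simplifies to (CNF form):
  $v$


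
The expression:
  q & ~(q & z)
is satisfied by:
  {q: True, z: False}


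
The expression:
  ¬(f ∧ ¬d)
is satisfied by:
  {d: True, f: False}
  {f: False, d: False}
  {f: True, d: True}


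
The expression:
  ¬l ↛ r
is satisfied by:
  {r: True, l: False}
  {l: False, r: False}
  {l: True, r: True}


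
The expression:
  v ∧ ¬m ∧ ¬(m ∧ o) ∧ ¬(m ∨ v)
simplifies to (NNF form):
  False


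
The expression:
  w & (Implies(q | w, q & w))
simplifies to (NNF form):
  q & w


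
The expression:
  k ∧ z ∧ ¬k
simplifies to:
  False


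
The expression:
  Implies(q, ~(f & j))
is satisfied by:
  {q: False, j: False, f: False}
  {f: True, q: False, j: False}
  {j: True, q: False, f: False}
  {f: True, j: True, q: False}
  {q: True, f: False, j: False}
  {f: True, q: True, j: False}
  {j: True, q: True, f: False}


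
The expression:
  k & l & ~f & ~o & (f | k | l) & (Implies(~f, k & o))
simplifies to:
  False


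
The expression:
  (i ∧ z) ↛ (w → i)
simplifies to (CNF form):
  False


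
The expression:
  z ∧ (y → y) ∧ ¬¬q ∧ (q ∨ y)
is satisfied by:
  {z: True, q: True}


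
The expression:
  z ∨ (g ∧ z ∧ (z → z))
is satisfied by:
  {z: True}
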